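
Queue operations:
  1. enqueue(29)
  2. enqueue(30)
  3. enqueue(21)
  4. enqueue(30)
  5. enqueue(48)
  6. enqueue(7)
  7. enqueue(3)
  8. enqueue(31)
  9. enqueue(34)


enqueue(29) -> [29]
enqueue(30) -> [29, 30]
enqueue(21) -> [29, 30, 21]
enqueue(30) -> [29, 30, 21, 30]
enqueue(48) -> [29, 30, 21, 30, 48]
enqueue(7) -> [29, 30, 21, 30, 48, 7]
enqueue(3) -> [29, 30, 21, 30, 48, 7, 3]
enqueue(31) -> [29, 30, 21, 30, 48, 7, 3, 31]
enqueue(34) -> [29, 30, 21, 30, 48, 7, 3, 31, 34]

Final queue: [29, 30, 21, 30, 48, 7, 3, 31, 34]


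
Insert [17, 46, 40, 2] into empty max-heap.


Insert 17: [17]
Insert 46: [46, 17]
Insert 40: [46, 17, 40]
Insert 2: [46, 17, 40, 2]

Final heap: [46, 17, 40, 2]


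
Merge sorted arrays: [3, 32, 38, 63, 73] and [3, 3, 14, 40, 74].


Take 3 from A
Take 3 from B
Take 3 from B
Take 14 from B
Take 32 from A
Take 38 from A
Take 40 from B
Take 63 from A
Take 73 from A

Merged: [3, 3, 3, 14, 32, 38, 40, 63, 73, 74]


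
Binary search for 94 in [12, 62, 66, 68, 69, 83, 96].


Step 1: lo=0, hi=6, mid=3, val=68
Step 2: lo=4, hi=6, mid=5, val=83
Step 3: lo=6, hi=6, mid=6, val=96

Not found


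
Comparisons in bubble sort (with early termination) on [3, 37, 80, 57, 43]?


Algorithm: bubble sort (with early termination)
Input: [3, 37, 80, 57, 43]
Sorted: [3, 37, 43, 57, 80]

9


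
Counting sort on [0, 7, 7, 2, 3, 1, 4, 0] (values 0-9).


Input: [0, 7, 7, 2, 3, 1, 4, 0]
Counts: [2, 1, 1, 1, 1, 0, 0, 2, 0, 0]

Sorted: [0, 0, 1, 2, 3, 4, 7, 7]


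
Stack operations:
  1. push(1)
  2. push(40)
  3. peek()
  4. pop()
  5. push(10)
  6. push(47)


push(1) -> [1]
push(40) -> [1, 40]
peek()->40
pop()->40, [1]
push(10) -> [1, 10]
push(47) -> [1, 10, 47]

Final stack: [1, 10, 47]


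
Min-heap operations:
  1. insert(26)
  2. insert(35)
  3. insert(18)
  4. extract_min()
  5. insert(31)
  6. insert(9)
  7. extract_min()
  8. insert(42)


insert(26) -> [26]
insert(35) -> [26, 35]
insert(18) -> [18, 35, 26]
extract_min()->18, [26, 35]
insert(31) -> [26, 35, 31]
insert(9) -> [9, 26, 31, 35]
extract_min()->9, [26, 35, 31]
insert(42) -> [26, 35, 31, 42]

Final heap: [26, 35, 31, 42]


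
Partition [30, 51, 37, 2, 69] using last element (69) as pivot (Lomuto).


Pivot: 69
  30 <= 69: advance i (no swap)
  51 <= 69: advance i (no swap)
  37 <= 69: advance i (no swap)
  2 <= 69: advance i (no swap)
Place pivot at 4: [30, 51, 37, 2, 69]

Partitioned: [30, 51, 37, 2, 69]


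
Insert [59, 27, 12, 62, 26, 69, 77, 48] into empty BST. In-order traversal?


Insert 59: root
Insert 27: L from 59
Insert 12: L from 59 -> L from 27
Insert 62: R from 59
Insert 26: L from 59 -> L from 27 -> R from 12
Insert 69: R from 59 -> R from 62
Insert 77: R from 59 -> R from 62 -> R from 69
Insert 48: L from 59 -> R from 27

In-order: [12, 26, 27, 48, 59, 62, 69, 77]


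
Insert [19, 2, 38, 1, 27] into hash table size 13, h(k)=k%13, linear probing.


Insert 19: h=6 -> slot 6
Insert 2: h=2 -> slot 2
Insert 38: h=12 -> slot 12
Insert 1: h=1 -> slot 1
Insert 27: h=1, 2 probes -> slot 3

Table: [None, 1, 2, 27, None, None, 19, None, None, None, None, None, 38]


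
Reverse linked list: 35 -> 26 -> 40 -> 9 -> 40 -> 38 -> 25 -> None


Step 1: curr=35, set curr.next=prev(None) | reversed so far: 35
Step 2: curr=26, set curr.next=prev(35) | reversed so far: 26 -> 35
Step 3: curr=40, set curr.next=prev(26) | reversed so far: 40 -> 26 -> 35
Step 4: curr=9, set curr.next=prev(40) | reversed so far: 9 -> 40 -> 26 -> 35
Step 5: curr=40, set curr.next=prev(9) | reversed so far: 40 -> 9 -> 40 -> 26 -> 35
Step 6: curr=38, set curr.next=prev(40) | reversed so far: 38 -> 40 -> 9 -> 40 -> 26 -> 35
Step 7: curr=25, set curr.next=prev(38) | reversed so far: 25 -> 38 -> 40 -> 9 -> 40 -> 26 -> 35

25 -> 38 -> 40 -> 9 -> 40 -> 26 -> 35 -> None


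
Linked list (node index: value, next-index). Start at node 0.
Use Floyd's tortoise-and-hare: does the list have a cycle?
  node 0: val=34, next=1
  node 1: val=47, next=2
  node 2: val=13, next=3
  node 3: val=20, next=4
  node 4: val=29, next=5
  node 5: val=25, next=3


Floyd's tortoise (slow, +1) and hare (fast, +2):
  init: slow=0, fast=0
  step 1: slow=1, fast=2
  step 2: slow=2, fast=4
  step 3: slow=3, fast=3
  slow == fast at node 3: cycle detected

Cycle: yes


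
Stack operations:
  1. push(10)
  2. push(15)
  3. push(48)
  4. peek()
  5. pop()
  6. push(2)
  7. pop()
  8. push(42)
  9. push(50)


push(10) -> [10]
push(15) -> [10, 15]
push(48) -> [10, 15, 48]
peek()->48
pop()->48, [10, 15]
push(2) -> [10, 15, 2]
pop()->2, [10, 15]
push(42) -> [10, 15, 42]
push(50) -> [10, 15, 42, 50]

Final stack: [10, 15, 42, 50]


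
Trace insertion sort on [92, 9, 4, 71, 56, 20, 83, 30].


Initial: [92, 9, 4, 71, 56, 20, 83, 30]
Insert 9: [9, 92, 4, 71, 56, 20, 83, 30]
Insert 4: [4, 9, 92, 71, 56, 20, 83, 30]
Insert 71: [4, 9, 71, 92, 56, 20, 83, 30]
Insert 56: [4, 9, 56, 71, 92, 20, 83, 30]
Insert 20: [4, 9, 20, 56, 71, 92, 83, 30]
Insert 83: [4, 9, 20, 56, 71, 83, 92, 30]
Insert 30: [4, 9, 20, 30, 56, 71, 83, 92]

Sorted: [4, 9, 20, 30, 56, 71, 83, 92]


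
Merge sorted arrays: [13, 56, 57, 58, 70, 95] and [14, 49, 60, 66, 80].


Take 13 from A
Take 14 from B
Take 49 from B
Take 56 from A
Take 57 from A
Take 58 from A
Take 60 from B
Take 66 from B
Take 70 from A
Take 80 from B

Merged: [13, 14, 49, 56, 57, 58, 60, 66, 70, 80, 95]


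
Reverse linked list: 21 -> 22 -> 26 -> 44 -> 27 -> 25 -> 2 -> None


Step 1: curr=21, set curr.next=prev(None) | reversed so far: 21
Step 2: curr=22, set curr.next=prev(21) | reversed so far: 22 -> 21
Step 3: curr=26, set curr.next=prev(22) | reversed so far: 26 -> 22 -> 21
Step 4: curr=44, set curr.next=prev(26) | reversed so far: 44 -> 26 -> 22 -> 21
Step 5: curr=27, set curr.next=prev(44) | reversed so far: 27 -> 44 -> 26 -> 22 -> 21
Step 6: curr=25, set curr.next=prev(27) | reversed so far: 25 -> 27 -> 44 -> 26 -> 22 -> 21
Step 7: curr=2, set curr.next=prev(25) | reversed so far: 2 -> 25 -> 27 -> 44 -> 26 -> 22 -> 21

2 -> 25 -> 27 -> 44 -> 26 -> 22 -> 21 -> None


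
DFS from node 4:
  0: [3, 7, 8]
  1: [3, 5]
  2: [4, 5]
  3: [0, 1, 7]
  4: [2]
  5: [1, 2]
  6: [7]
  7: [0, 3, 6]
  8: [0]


Visit 4, push [2]
Visit 2, push [5]
Visit 5, push [1]
Visit 1, push [3]
Visit 3, push [7, 0]
Visit 0, push [8, 7]
Visit 7, push [6]
Visit 6, push []
Visit 8, push []

DFS order: [4, 2, 5, 1, 3, 0, 7, 6, 8]


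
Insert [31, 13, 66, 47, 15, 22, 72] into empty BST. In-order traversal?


Insert 31: root
Insert 13: L from 31
Insert 66: R from 31
Insert 47: R from 31 -> L from 66
Insert 15: L from 31 -> R from 13
Insert 22: L from 31 -> R from 13 -> R from 15
Insert 72: R from 31 -> R from 66

In-order: [13, 15, 22, 31, 47, 66, 72]


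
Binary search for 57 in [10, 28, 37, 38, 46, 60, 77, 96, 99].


Step 1: lo=0, hi=8, mid=4, val=46
Step 2: lo=5, hi=8, mid=6, val=77
Step 3: lo=5, hi=5, mid=5, val=60

Not found


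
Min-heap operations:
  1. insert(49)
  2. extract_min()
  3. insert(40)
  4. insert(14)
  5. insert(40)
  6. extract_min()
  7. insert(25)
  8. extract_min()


insert(49) -> [49]
extract_min()->49, []
insert(40) -> [40]
insert(14) -> [14, 40]
insert(40) -> [14, 40, 40]
extract_min()->14, [40, 40]
insert(25) -> [25, 40, 40]
extract_min()->25, [40, 40]

Final heap: [40, 40]


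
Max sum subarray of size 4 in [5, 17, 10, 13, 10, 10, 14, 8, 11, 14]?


[0:4]: 45
[1:5]: 50
[2:6]: 43
[3:7]: 47
[4:8]: 42
[5:9]: 43
[6:10]: 47

Max: 50 at [1:5]


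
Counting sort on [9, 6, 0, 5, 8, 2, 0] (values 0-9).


Input: [9, 6, 0, 5, 8, 2, 0]
Counts: [2, 0, 1, 0, 0, 1, 1, 0, 1, 1]

Sorted: [0, 0, 2, 5, 6, 8, 9]


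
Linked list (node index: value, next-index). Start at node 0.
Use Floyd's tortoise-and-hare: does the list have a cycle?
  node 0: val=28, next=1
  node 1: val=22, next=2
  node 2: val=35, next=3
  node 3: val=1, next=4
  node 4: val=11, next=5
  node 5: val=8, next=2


Floyd's tortoise (slow, +1) and hare (fast, +2):
  init: slow=0, fast=0
  step 1: slow=1, fast=2
  step 2: slow=2, fast=4
  step 3: slow=3, fast=2
  step 4: slow=4, fast=4
  slow == fast at node 4: cycle detected

Cycle: yes


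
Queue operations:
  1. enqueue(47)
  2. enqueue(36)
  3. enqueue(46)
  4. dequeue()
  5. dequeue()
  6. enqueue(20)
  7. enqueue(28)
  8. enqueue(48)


enqueue(47) -> [47]
enqueue(36) -> [47, 36]
enqueue(46) -> [47, 36, 46]
dequeue()->47, [36, 46]
dequeue()->36, [46]
enqueue(20) -> [46, 20]
enqueue(28) -> [46, 20, 28]
enqueue(48) -> [46, 20, 28, 48]

Final queue: [46, 20, 28, 48]


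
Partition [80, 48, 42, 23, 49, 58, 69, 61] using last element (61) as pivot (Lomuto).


Pivot: 61
  48 <= 61: swap -> [48, 80, 42, 23, 49, 58, 69, 61]
  42 <= 61: swap -> [48, 42, 80, 23, 49, 58, 69, 61]
  23 <= 61: swap -> [48, 42, 23, 80, 49, 58, 69, 61]
  49 <= 61: swap -> [48, 42, 23, 49, 80, 58, 69, 61]
  58 <= 61: swap -> [48, 42, 23, 49, 58, 80, 69, 61]
Place pivot at 5: [48, 42, 23, 49, 58, 61, 69, 80]

Partitioned: [48, 42, 23, 49, 58, 61, 69, 80]


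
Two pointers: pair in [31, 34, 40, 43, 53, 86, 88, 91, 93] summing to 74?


lo=0(31)+hi=8(93)=124
lo=0(31)+hi=7(91)=122
lo=0(31)+hi=6(88)=119
lo=0(31)+hi=5(86)=117
lo=0(31)+hi=4(53)=84
lo=0(31)+hi=3(43)=74

Yes: 31+43=74


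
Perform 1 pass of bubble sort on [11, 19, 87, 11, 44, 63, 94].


Initial: [11, 19, 87, 11, 44, 63, 94]
Pass 1: [11, 19, 11, 44, 63, 87, 94] (3 swaps)

After 1 pass: [11, 19, 11, 44, 63, 87, 94]


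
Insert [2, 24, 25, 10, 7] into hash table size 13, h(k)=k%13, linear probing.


Insert 2: h=2 -> slot 2
Insert 24: h=11 -> slot 11
Insert 25: h=12 -> slot 12
Insert 10: h=10 -> slot 10
Insert 7: h=7 -> slot 7

Table: [None, None, 2, None, None, None, None, 7, None, None, 10, 24, 25]


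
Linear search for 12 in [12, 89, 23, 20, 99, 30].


i=0: 12==12 found!

Found at 0, 1 comps


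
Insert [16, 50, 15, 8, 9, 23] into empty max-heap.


Insert 16: [16]
Insert 50: [50, 16]
Insert 15: [50, 16, 15]
Insert 8: [50, 16, 15, 8]
Insert 9: [50, 16, 15, 8, 9]
Insert 23: [50, 16, 23, 8, 9, 15]

Final heap: [50, 16, 23, 8, 9, 15]


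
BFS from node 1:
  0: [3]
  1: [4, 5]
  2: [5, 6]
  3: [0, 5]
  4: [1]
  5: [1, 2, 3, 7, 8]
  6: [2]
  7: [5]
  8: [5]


Visit 1, enqueue [4, 5]
Visit 4, enqueue []
Visit 5, enqueue [2, 3, 7, 8]
Visit 2, enqueue [6]
Visit 3, enqueue [0]
Visit 7, enqueue []
Visit 8, enqueue []
Visit 6, enqueue []
Visit 0, enqueue []

BFS order: [1, 4, 5, 2, 3, 7, 8, 6, 0]


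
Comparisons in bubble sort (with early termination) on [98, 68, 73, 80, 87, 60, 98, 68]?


Algorithm: bubble sort (with early termination)
Input: [98, 68, 73, 80, 87, 60, 98, 68]
Sorted: [60, 68, 68, 73, 80, 87, 98, 98]

27


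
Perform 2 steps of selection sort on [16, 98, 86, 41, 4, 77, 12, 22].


Initial: [16, 98, 86, 41, 4, 77, 12, 22]
Step 1: min=4 at 4
  Swap: [4, 98, 86, 41, 16, 77, 12, 22]
Step 2: min=12 at 6
  Swap: [4, 12, 86, 41, 16, 77, 98, 22]

After 2 steps: [4, 12, 86, 41, 16, 77, 98, 22]


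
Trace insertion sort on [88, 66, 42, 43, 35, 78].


Initial: [88, 66, 42, 43, 35, 78]
Insert 66: [66, 88, 42, 43, 35, 78]
Insert 42: [42, 66, 88, 43, 35, 78]
Insert 43: [42, 43, 66, 88, 35, 78]
Insert 35: [35, 42, 43, 66, 88, 78]
Insert 78: [35, 42, 43, 66, 78, 88]

Sorted: [35, 42, 43, 66, 78, 88]


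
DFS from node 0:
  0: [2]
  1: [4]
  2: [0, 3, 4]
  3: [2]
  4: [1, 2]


Visit 0, push [2]
Visit 2, push [4, 3]
Visit 3, push []
Visit 4, push [1]
Visit 1, push []

DFS order: [0, 2, 3, 4, 1]


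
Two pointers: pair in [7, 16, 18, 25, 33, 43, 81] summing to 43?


lo=0(7)+hi=6(81)=88
lo=0(7)+hi=5(43)=50
lo=0(7)+hi=4(33)=40
lo=1(16)+hi=4(33)=49
lo=1(16)+hi=3(25)=41
lo=2(18)+hi=3(25)=43

Yes: 18+25=43


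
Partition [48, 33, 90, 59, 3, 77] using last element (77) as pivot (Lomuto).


Pivot: 77
  48 <= 77: advance i (no swap)
  33 <= 77: advance i (no swap)
  59 <= 77: swap -> [48, 33, 59, 90, 3, 77]
  3 <= 77: swap -> [48, 33, 59, 3, 90, 77]
Place pivot at 4: [48, 33, 59, 3, 77, 90]

Partitioned: [48, 33, 59, 3, 77, 90]


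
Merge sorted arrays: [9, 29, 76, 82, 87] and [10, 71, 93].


Take 9 from A
Take 10 from B
Take 29 from A
Take 71 from B
Take 76 from A
Take 82 from A
Take 87 from A

Merged: [9, 10, 29, 71, 76, 82, 87, 93]


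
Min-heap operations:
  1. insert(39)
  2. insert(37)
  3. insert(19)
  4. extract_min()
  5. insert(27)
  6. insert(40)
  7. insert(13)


insert(39) -> [39]
insert(37) -> [37, 39]
insert(19) -> [19, 39, 37]
extract_min()->19, [37, 39]
insert(27) -> [27, 39, 37]
insert(40) -> [27, 39, 37, 40]
insert(13) -> [13, 27, 37, 40, 39]

Final heap: [13, 27, 37, 40, 39]


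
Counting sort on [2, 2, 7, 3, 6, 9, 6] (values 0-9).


Input: [2, 2, 7, 3, 6, 9, 6]
Counts: [0, 0, 2, 1, 0, 0, 2, 1, 0, 1]

Sorted: [2, 2, 3, 6, 6, 7, 9]


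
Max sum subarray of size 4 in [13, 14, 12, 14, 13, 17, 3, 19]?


[0:4]: 53
[1:5]: 53
[2:6]: 56
[3:7]: 47
[4:8]: 52

Max: 56 at [2:6]


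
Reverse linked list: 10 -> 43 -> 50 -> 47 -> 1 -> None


Step 1: curr=10, set curr.next=prev(None) | reversed so far: 10
Step 2: curr=43, set curr.next=prev(10) | reversed so far: 43 -> 10
Step 3: curr=50, set curr.next=prev(43) | reversed so far: 50 -> 43 -> 10
Step 4: curr=47, set curr.next=prev(50) | reversed so far: 47 -> 50 -> 43 -> 10
Step 5: curr=1, set curr.next=prev(47) | reversed so far: 1 -> 47 -> 50 -> 43 -> 10

1 -> 47 -> 50 -> 43 -> 10 -> None


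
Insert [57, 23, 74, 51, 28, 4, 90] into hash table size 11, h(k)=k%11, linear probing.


Insert 57: h=2 -> slot 2
Insert 23: h=1 -> slot 1
Insert 74: h=8 -> slot 8
Insert 51: h=7 -> slot 7
Insert 28: h=6 -> slot 6
Insert 4: h=4 -> slot 4
Insert 90: h=2, 1 probes -> slot 3

Table: [None, 23, 57, 90, 4, None, 28, 51, 74, None, None]


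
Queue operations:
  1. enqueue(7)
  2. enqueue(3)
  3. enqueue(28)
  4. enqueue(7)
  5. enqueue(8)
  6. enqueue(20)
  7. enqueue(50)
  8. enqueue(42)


enqueue(7) -> [7]
enqueue(3) -> [7, 3]
enqueue(28) -> [7, 3, 28]
enqueue(7) -> [7, 3, 28, 7]
enqueue(8) -> [7, 3, 28, 7, 8]
enqueue(20) -> [7, 3, 28, 7, 8, 20]
enqueue(50) -> [7, 3, 28, 7, 8, 20, 50]
enqueue(42) -> [7, 3, 28, 7, 8, 20, 50, 42]

Final queue: [7, 3, 28, 7, 8, 20, 50, 42]


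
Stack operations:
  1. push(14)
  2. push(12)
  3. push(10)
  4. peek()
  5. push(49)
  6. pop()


push(14) -> [14]
push(12) -> [14, 12]
push(10) -> [14, 12, 10]
peek()->10
push(49) -> [14, 12, 10, 49]
pop()->49, [14, 12, 10]

Final stack: [14, 12, 10]


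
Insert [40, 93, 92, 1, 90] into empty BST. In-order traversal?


Insert 40: root
Insert 93: R from 40
Insert 92: R from 40 -> L from 93
Insert 1: L from 40
Insert 90: R from 40 -> L from 93 -> L from 92

In-order: [1, 40, 90, 92, 93]


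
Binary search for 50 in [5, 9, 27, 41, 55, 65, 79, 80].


Step 1: lo=0, hi=7, mid=3, val=41
Step 2: lo=4, hi=7, mid=5, val=65
Step 3: lo=4, hi=4, mid=4, val=55

Not found


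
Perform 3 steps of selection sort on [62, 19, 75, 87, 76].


Initial: [62, 19, 75, 87, 76]
Step 1: min=19 at 1
  Swap: [19, 62, 75, 87, 76]
Step 2: min=62 at 1
  Swap: [19, 62, 75, 87, 76]
Step 3: min=75 at 2
  Swap: [19, 62, 75, 87, 76]

After 3 steps: [19, 62, 75, 87, 76]


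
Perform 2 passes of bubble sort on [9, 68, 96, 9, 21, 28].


Initial: [9, 68, 96, 9, 21, 28]
Pass 1: [9, 68, 9, 21, 28, 96] (3 swaps)
Pass 2: [9, 9, 21, 28, 68, 96] (3 swaps)

After 2 passes: [9, 9, 21, 28, 68, 96]


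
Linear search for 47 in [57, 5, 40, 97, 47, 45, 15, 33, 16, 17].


i=0: 57!=47
i=1: 5!=47
i=2: 40!=47
i=3: 97!=47
i=4: 47==47 found!

Found at 4, 5 comps


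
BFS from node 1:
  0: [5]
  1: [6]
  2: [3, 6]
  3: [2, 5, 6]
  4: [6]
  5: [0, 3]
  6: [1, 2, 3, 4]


Visit 1, enqueue [6]
Visit 6, enqueue [2, 3, 4]
Visit 2, enqueue []
Visit 3, enqueue [5]
Visit 4, enqueue []
Visit 5, enqueue [0]
Visit 0, enqueue []

BFS order: [1, 6, 2, 3, 4, 5, 0]


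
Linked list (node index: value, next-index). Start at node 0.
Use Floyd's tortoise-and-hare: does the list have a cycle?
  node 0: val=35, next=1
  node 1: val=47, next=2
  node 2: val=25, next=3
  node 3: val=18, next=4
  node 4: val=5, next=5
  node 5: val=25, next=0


Floyd's tortoise (slow, +1) and hare (fast, +2):
  init: slow=0, fast=0
  step 1: slow=1, fast=2
  step 2: slow=2, fast=4
  step 3: slow=3, fast=0
  step 4: slow=4, fast=2
  step 5: slow=5, fast=4
  step 6: slow=0, fast=0
  slow == fast at node 0: cycle detected

Cycle: yes


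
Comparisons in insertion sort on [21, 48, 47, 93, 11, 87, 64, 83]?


Algorithm: insertion sort
Input: [21, 48, 47, 93, 11, 87, 64, 83]
Sorted: [11, 21, 47, 48, 64, 83, 87, 93]

16


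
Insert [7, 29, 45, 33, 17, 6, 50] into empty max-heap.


Insert 7: [7]
Insert 29: [29, 7]
Insert 45: [45, 7, 29]
Insert 33: [45, 33, 29, 7]
Insert 17: [45, 33, 29, 7, 17]
Insert 6: [45, 33, 29, 7, 17, 6]
Insert 50: [50, 33, 45, 7, 17, 6, 29]

Final heap: [50, 33, 45, 7, 17, 6, 29]


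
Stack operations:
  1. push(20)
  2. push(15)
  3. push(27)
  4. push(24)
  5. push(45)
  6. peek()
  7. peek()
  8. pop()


push(20) -> [20]
push(15) -> [20, 15]
push(27) -> [20, 15, 27]
push(24) -> [20, 15, 27, 24]
push(45) -> [20, 15, 27, 24, 45]
peek()->45
peek()->45
pop()->45, [20, 15, 27, 24]

Final stack: [20, 15, 27, 24]


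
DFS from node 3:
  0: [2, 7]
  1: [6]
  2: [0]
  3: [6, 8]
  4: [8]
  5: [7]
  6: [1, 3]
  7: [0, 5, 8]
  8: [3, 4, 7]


Visit 3, push [8, 6]
Visit 6, push [1]
Visit 1, push []
Visit 8, push [7, 4]
Visit 4, push []
Visit 7, push [5, 0]
Visit 0, push [2]
Visit 2, push []
Visit 5, push []

DFS order: [3, 6, 1, 8, 4, 7, 0, 2, 5]


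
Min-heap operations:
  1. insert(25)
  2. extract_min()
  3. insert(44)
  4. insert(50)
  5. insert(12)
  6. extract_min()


insert(25) -> [25]
extract_min()->25, []
insert(44) -> [44]
insert(50) -> [44, 50]
insert(12) -> [12, 50, 44]
extract_min()->12, [44, 50]

Final heap: [44, 50]


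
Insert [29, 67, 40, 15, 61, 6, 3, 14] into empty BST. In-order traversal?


Insert 29: root
Insert 67: R from 29
Insert 40: R from 29 -> L from 67
Insert 15: L from 29
Insert 61: R from 29 -> L from 67 -> R from 40
Insert 6: L from 29 -> L from 15
Insert 3: L from 29 -> L from 15 -> L from 6
Insert 14: L from 29 -> L from 15 -> R from 6

In-order: [3, 6, 14, 15, 29, 40, 61, 67]


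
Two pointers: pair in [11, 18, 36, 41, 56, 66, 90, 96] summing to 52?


lo=0(11)+hi=7(96)=107
lo=0(11)+hi=6(90)=101
lo=0(11)+hi=5(66)=77
lo=0(11)+hi=4(56)=67
lo=0(11)+hi=3(41)=52

Yes: 11+41=52


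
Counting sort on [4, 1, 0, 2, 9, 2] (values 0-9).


Input: [4, 1, 0, 2, 9, 2]
Counts: [1, 1, 2, 0, 1, 0, 0, 0, 0, 1]

Sorted: [0, 1, 2, 2, 4, 9]


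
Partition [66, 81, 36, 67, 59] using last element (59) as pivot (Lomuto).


Pivot: 59
  36 <= 59: swap -> [36, 81, 66, 67, 59]
Place pivot at 1: [36, 59, 66, 67, 81]

Partitioned: [36, 59, 66, 67, 81]


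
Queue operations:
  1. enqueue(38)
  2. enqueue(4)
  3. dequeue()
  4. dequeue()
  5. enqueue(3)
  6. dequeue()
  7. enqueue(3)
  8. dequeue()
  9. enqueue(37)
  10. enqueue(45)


enqueue(38) -> [38]
enqueue(4) -> [38, 4]
dequeue()->38, [4]
dequeue()->4, []
enqueue(3) -> [3]
dequeue()->3, []
enqueue(3) -> [3]
dequeue()->3, []
enqueue(37) -> [37]
enqueue(45) -> [37, 45]

Final queue: [37, 45]


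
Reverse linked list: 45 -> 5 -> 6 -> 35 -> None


Step 1: curr=45, set curr.next=prev(None) | reversed so far: 45
Step 2: curr=5, set curr.next=prev(45) | reversed so far: 5 -> 45
Step 3: curr=6, set curr.next=prev(5) | reversed so far: 6 -> 5 -> 45
Step 4: curr=35, set curr.next=prev(6) | reversed so far: 35 -> 6 -> 5 -> 45

35 -> 6 -> 5 -> 45 -> None


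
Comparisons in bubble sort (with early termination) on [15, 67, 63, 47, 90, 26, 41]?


Algorithm: bubble sort (with early termination)
Input: [15, 67, 63, 47, 90, 26, 41]
Sorted: [15, 26, 41, 47, 63, 67, 90]

20


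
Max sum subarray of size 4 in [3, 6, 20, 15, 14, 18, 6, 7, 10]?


[0:4]: 44
[1:5]: 55
[2:6]: 67
[3:7]: 53
[4:8]: 45
[5:9]: 41

Max: 67 at [2:6]


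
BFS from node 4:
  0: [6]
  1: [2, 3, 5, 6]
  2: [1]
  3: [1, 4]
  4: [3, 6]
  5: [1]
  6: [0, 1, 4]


Visit 4, enqueue [3, 6]
Visit 3, enqueue [1]
Visit 6, enqueue [0]
Visit 1, enqueue [2, 5]
Visit 0, enqueue []
Visit 2, enqueue []
Visit 5, enqueue []

BFS order: [4, 3, 6, 1, 0, 2, 5]


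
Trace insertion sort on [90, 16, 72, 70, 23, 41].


Initial: [90, 16, 72, 70, 23, 41]
Insert 16: [16, 90, 72, 70, 23, 41]
Insert 72: [16, 72, 90, 70, 23, 41]
Insert 70: [16, 70, 72, 90, 23, 41]
Insert 23: [16, 23, 70, 72, 90, 41]
Insert 41: [16, 23, 41, 70, 72, 90]

Sorted: [16, 23, 41, 70, 72, 90]


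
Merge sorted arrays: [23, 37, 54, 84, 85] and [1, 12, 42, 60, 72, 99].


Take 1 from B
Take 12 from B
Take 23 from A
Take 37 from A
Take 42 from B
Take 54 from A
Take 60 from B
Take 72 from B
Take 84 from A
Take 85 from A

Merged: [1, 12, 23, 37, 42, 54, 60, 72, 84, 85, 99]


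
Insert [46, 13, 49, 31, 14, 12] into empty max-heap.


Insert 46: [46]
Insert 13: [46, 13]
Insert 49: [49, 13, 46]
Insert 31: [49, 31, 46, 13]
Insert 14: [49, 31, 46, 13, 14]
Insert 12: [49, 31, 46, 13, 14, 12]

Final heap: [49, 31, 46, 13, 14, 12]


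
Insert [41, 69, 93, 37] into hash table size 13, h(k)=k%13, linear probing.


Insert 41: h=2 -> slot 2
Insert 69: h=4 -> slot 4
Insert 93: h=2, 1 probes -> slot 3
Insert 37: h=11 -> slot 11

Table: [None, None, 41, 93, 69, None, None, None, None, None, None, 37, None]


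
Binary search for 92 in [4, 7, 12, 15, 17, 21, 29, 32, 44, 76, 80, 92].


Step 1: lo=0, hi=11, mid=5, val=21
Step 2: lo=6, hi=11, mid=8, val=44
Step 3: lo=9, hi=11, mid=10, val=80
Step 4: lo=11, hi=11, mid=11, val=92

Found at index 11


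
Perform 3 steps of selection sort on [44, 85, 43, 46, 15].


Initial: [44, 85, 43, 46, 15]
Step 1: min=15 at 4
  Swap: [15, 85, 43, 46, 44]
Step 2: min=43 at 2
  Swap: [15, 43, 85, 46, 44]
Step 3: min=44 at 4
  Swap: [15, 43, 44, 46, 85]

After 3 steps: [15, 43, 44, 46, 85]


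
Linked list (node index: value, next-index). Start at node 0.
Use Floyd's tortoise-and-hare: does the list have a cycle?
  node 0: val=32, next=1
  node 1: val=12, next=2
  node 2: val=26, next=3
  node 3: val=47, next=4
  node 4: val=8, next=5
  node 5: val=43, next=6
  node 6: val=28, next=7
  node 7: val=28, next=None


Floyd's tortoise (slow, +1) and hare (fast, +2):
  init: slow=0, fast=0
  step 1: slow=1, fast=2
  step 2: slow=2, fast=4
  step 3: slow=3, fast=6
  step 4: fast 6->7->None, no cycle

Cycle: no


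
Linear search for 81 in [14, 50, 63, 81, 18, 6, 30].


i=0: 14!=81
i=1: 50!=81
i=2: 63!=81
i=3: 81==81 found!

Found at 3, 4 comps


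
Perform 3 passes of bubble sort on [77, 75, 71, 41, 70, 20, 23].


Initial: [77, 75, 71, 41, 70, 20, 23]
Pass 1: [75, 71, 41, 70, 20, 23, 77] (6 swaps)
Pass 2: [71, 41, 70, 20, 23, 75, 77] (5 swaps)
Pass 3: [41, 70, 20, 23, 71, 75, 77] (4 swaps)

After 3 passes: [41, 70, 20, 23, 71, 75, 77]


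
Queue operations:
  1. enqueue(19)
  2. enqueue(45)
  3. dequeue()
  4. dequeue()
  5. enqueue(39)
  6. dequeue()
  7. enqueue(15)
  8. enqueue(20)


enqueue(19) -> [19]
enqueue(45) -> [19, 45]
dequeue()->19, [45]
dequeue()->45, []
enqueue(39) -> [39]
dequeue()->39, []
enqueue(15) -> [15]
enqueue(20) -> [15, 20]

Final queue: [15, 20]


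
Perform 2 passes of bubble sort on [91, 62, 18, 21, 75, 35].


Initial: [91, 62, 18, 21, 75, 35]
Pass 1: [62, 18, 21, 75, 35, 91] (5 swaps)
Pass 2: [18, 21, 62, 35, 75, 91] (3 swaps)

After 2 passes: [18, 21, 62, 35, 75, 91]


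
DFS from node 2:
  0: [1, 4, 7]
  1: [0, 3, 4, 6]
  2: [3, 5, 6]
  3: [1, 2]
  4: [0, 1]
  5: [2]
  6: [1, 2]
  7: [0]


Visit 2, push [6, 5, 3]
Visit 3, push [1]
Visit 1, push [6, 4, 0]
Visit 0, push [7, 4]
Visit 4, push []
Visit 7, push []
Visit 6, push []
Visit 5, push []

DFS order: [2, 3, 1, 0, 4, 7, 6, 5]


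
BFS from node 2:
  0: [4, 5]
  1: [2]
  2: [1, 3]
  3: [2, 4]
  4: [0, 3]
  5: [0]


Visit 2, enqueue [1, 3]
Visit 1, enqueue []
Visit 3, enqueue [4]
Visit 4, enqueue [0]
Visit 0, enqueue [5]
Visit 5, enqueue []

BFS order: [2, 1, 3, 4, 0, 5]


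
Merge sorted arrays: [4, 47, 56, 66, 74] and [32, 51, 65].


Take 4 from A
Take 32 from B
Take 47 from A
Take 51 from B
Take 56 from A
Take 65 from B

Merged: [4, 32, 47, 51, 56, 65, 66, 74]


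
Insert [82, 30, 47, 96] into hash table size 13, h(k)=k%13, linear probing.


Insert 82: h=4 -> slot 4
Insert 30: h=4, 1 probes -> slot 5
Insert 47: h=8 -> slot 8
Insert 96: h=5, 1 probes -> slot 6

Table: [None, None, None, None, 82, 30, 96, None, 47, None, None, None, None]


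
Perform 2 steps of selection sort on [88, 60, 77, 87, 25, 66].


Initial: [88, 60, 77, 87, 25, 66]
Step 1: min=25 at 4
  Swap: [25, 60, 77, 87, 88, 66]
Step 2: min=60 at 1
  Swap: [25, 60, 77, 87, 88, 66]

After 2 steps: [25, 60, 77, 87, 88, 66]


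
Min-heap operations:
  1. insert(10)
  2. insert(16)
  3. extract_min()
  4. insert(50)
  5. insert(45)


insert(10) -> [10]
insert(16) -> [10, 16]
extract_min()->10, [16]
insert(50) -> [16, 50]
insert(45) -> [16, 50, 45]

Final heap: [16, 50, 45]


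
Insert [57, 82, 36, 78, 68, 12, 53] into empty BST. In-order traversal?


Insert 57: root
Insert 82: R from 57
Insert 36: L from 57
Insert 78: R from 57 -> L from 82
Insert 68: R from 57 -> L from 82 -> L from 78
Insert 12: L from 57 -> L from 36
Insert 53: L from 57 -> R from 36

In-order: [12, 36, 53, 57, 68, 78, 82]


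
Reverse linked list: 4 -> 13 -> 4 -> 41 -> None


Step 1: curr=4, set curr.next=prev(None) | reversed so far: 4
Step 2: curr=13, set curr.next=prev(4) | reversed so far: 13 -> 4
Step 3: curr=4, set curr.next=prev(13) | reversed so far: 4 -> 13 -> 4
Step 4: curr=41, set curr.next=prev(4) | reversed so far: 41 -> 4 -> 13 -> 4

41 -> 4 -> 13 -> 4 -> None


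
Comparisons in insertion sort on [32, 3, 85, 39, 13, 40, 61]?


Algorithm: insertion sort
Input: [32, 3, 85, 39, 13, 40, 61]
Sorted: [3, 13, 32, 39, 40, 61, 85]

12


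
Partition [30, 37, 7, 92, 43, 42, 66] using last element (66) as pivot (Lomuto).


Pivot: 66
  30 <= 66: advance i (no swap)
  37 <= 66: advance i (no swap)
  7 <= 66: advance i (no swap)
  43 <= 66: swap -> [30, 37, 7, 43, 92, 42, 66]
  42 <= 66: swap -> [30, 37, 7, 43, 42, 92, 66]
Place pivot at 5: [30, 37, 7, 43, 42, 66, 92]

Partitioned: [30, 37, 7, 43, 42, 66, 92]


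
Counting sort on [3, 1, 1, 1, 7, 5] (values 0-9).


Input: [3, 1, 1, 1, 7, 5]
Counts: [0, 3, 0, 1, 0, 1, 0, 1, 0, 0]

Sorted: [1, 1, 1, 3, 5, 7]


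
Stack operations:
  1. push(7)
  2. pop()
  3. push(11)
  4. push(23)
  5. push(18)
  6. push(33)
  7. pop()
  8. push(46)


push(7) -> [7]
pop()->7, []
push(11) -> [11]
push(23) -> [11, 23]
push(18) -> [11, 23, 18]
push(33) -> [11, 23, 18, 33]
pop()->33, [11, 23, 18]
push(46) -> [11, 23, 18, 46]

Final stack: [11, 23, 18, 46]


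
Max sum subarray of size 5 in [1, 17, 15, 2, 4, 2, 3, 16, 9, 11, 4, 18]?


[0:5]: 39
[1:6]: 40
[2:7]: 26
[3:8]: 27
[4:9]: 34
[5:10]: 41
[6:11]: 43
[7:12]: 58

Max: 58 at [7:12]


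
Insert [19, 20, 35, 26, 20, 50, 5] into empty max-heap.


Insert 19: [19]
Insert 20: [20, 19]
Insert 35: [35, 19, 20]
Insert 26: [35, 26, 20, 19]
Insert 20: [35, 26, 20, 19, 20]
Insert 50: [50, 26, 35, 19, 20, 20]
Insert 5: [50, 26, 35, 19, 20, 20, 5]

Final heap: [50, 26, 35, 19, 20, 20, 5]


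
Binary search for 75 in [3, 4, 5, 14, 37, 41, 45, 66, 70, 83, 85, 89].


Step 1: lo=0, hi=11, mid=5, val=41
Step 2: lo=6, hi=11, mid=8, val=70
Step 3: lo=9, hi=11, mid=10, val=85
Step 4: lo=9, hi=9, mid=9, val=83

Not found


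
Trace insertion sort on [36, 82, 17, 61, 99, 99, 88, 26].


Initial: [36, 82, 17, 61, 99, 99, 88, 26]
Insert 82: [36, 82, 17, 61, 99, 99, 88, 26]
Insert 17: [17, 36, 82, 61, 99, 99, 88, 26]
Insert 61: [17, 36, 61, 82, 99, 99, 88, 26]
Insert 99: [17, 36, 61, 82, 99, 99, 88, 26]
Insert 99: [17, 36, 61, 82, 99, 99, 88, 26]
Insert 88: [17, 36, 61, 82, 88, 99, 99, 26]
Insert 26: [17, 26, 36, 61, 82, 88, 99, 99]

Sorted: [17, 26, 36, 61, 82, 88, 99, 99]


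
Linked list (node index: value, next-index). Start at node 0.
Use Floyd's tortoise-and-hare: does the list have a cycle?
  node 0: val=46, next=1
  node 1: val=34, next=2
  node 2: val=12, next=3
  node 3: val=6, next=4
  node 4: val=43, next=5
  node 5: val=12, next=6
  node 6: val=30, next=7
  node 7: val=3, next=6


Floyd's tortoise (slow, +1) and hare (fast, +2):
  init: slow=0, fast=0
  step 1: slow=1, fast=2
  step 2: slow=2, fast=4
  step 3: slow=3, fast=6
  step 4: slow=4, fast=6
  step 5: slow=5, fast=6
  step 6: slow=6, fast=6
  slow == fast at node 6: cycle detected

Cycle: yes


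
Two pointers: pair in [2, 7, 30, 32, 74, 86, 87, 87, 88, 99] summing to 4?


lo=0(2)+hi=9(99)=101
lo=0(2)+hi=8(88)=90
lo=0(2)+hi=7(87)=89
lo=0(2)+hi=6(87)=89
lo=0(2)+hi=5(86)=88
lo=0(2)+hi=4(74)=76
lo=0(2)+hi=3(32)=34
lo=0(2)+hi=2(30)=32
lo=0(2)+hi=1(7)=9

No pair found


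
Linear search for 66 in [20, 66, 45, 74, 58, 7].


i=0: 20!=66
i=1: 66==66 found!

Found at 1, 2 comps


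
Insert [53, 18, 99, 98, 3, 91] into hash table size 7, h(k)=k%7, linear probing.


Insert 53: h=4 -> slot 4
Insert 18: h=4, 1 probes -> slot 5
Insert 99: h=1 -> slot 1
Insert 98: h=0 -> slot 0
Insert 3: h=3 -> slot 3
Insert 91: h=0, 2 probes -> slot 2

Table: [98, 99, 91, 3, 53, 18, None]


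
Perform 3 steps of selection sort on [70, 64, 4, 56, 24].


Initial: [70, 64, 4, 56, 24]
Step 1: min=4 at 2
  Swap: [4, 64, 70, 56, 24]
Step 2: min=24 at 4
  Swap: [4, 24, 70, 56, 64]
Step 3: min=56 at 3
  Swap: [4, 24, 56, 70, 64]

After 3 steps: [4, 24, 56, 70, 64]


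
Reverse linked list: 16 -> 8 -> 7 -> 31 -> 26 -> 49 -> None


Step 1: curr=16, set curr.next=prev(None) | reversed so far: 16
Step 2: curr=8, set curr.next=prev(16) | reversed so far: 8 -> 16
Step 3: curr=7, set curr.next=prev(8) | reversed so far: 7 -> 8 -> 16
Step 4: curr=31, set curr.next=prev(7) | reversed so far: 31 -> 7 -> 8 -> 16
Step 5: curr=26, set curr.next=prev(31) | reversed so far: 26 -> 31 -> 7 -> 8 -> 16
Step 6: curr=49, set curr.next=prev(26) | reversed so far: 49 -> 26 -> 31 -> 7 -> 8 -> 16

49 -> 26 -> 31 -> 7 -> 8 -> 16 -> None


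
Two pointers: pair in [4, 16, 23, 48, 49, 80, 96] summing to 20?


lo=0(4)+hi=6(96)=100
lo=0(4)+hi=5(80)=84
lo=0(4)+hi=4(49)=53
lo=0(4)+hi=3(48)=52
lo=0(4)+hi=2(23)=27
lo=0(4)+hi=1(16)=20

Yes: 4+16=20


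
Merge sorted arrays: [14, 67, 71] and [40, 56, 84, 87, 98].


Take 14 from A
Take 40 from B
Take 56 from B
Take 67 from A
Take 71 from A

Merged: [14, 40, 56, 67, 71, 84, 87, 98]


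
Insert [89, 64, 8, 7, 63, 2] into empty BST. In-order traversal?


Insert 89: root
Insert 64: L from 89
Insert 8: L from 89 -> L from 64
Insert 7: L from 89 -> L from 64 -> L from 8
Insert 63: L from 89 -> L from 64 -> R from 8
Insert 2: L from 89 -> L from 64 -> L from 8 -> L from 7

In-order: [2, 7, 8, 63, 64, 89]


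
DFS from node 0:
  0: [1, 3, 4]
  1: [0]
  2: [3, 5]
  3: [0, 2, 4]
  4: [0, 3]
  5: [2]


Visit 0, push [4, 3, 1]
Visit 1, push []
Visit 3, push [4, 2]
Visit 2, push [5]
Visit 5, push []
Visit 4, push []

DFS order: [0, 1, 3, 2, 5, 4]


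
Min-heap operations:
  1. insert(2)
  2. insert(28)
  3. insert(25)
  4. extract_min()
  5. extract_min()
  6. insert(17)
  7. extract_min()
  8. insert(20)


insert(2) -> [2]
insert(28) -> [2, 28]
insert(25) -> [2, 28, 25]
extract_min()->2, [25, 28]
extract_min()->25, [28]
insert(17) -> [17, 28]
extract_min()->17, [28]
insert(20) -> [20, 28]

Final heap: [20, 28]


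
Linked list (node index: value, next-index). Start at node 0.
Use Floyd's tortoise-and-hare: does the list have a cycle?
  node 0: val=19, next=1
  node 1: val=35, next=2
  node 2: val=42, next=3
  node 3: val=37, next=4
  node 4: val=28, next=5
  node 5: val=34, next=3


Floyd's tortoise (slow, +1) and hare (fast, +2):
  init: slow=0, fast=0
  step 1: slow=1, fast=2
  step 2: slow=2, fast=4
  step 3: slow=3, fast=3
  slow == fast at node 3: cycle detected

Cycle: yes


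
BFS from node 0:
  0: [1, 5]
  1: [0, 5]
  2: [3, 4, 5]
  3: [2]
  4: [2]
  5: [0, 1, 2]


Visit 0, enqueue [1, 5]
Visit 1, enqueue []
Visit 5, enqueue [2]
Visit 2, enqueue [3, 4]
Visit 3, enqueue []
Visit 4, enqueue []

BFS order: [0, 1, 5, 2, 3, 4]


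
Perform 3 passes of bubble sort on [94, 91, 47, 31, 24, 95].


Initial: [94, 91, 47, 31, 24, 95]
Pass 1: [91, 47, 31, 24, 94, 95] (4 swaps)
Pass 2: [47, 31, 24, 91, 94, 95] (3 swaps)
Pass 3: [31, 24, 47, 91, 94, 95] (2 swaps)

After 3 passes: [31, 24, 47, 91, 94, 95]


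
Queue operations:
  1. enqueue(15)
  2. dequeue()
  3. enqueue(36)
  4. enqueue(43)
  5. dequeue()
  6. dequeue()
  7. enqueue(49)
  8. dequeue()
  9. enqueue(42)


enqueue(15) -> [15]
dequeue()->15, []
enqueue(36) -> [36]
enqueue(43) -> [36, 43]
dequeue()->36, [43]
dequeue()->43, []
enqueue(49) -> [49]
dequeue()->49, []
enqueue(42) -> [42]

Final queue: [42]


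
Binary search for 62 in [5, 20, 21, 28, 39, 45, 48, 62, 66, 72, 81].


Step 1: lo=0, hi=10, mid=5, val=45
Step 2: lo=6, hi=10, mid=8, val=66
Step 3: lo=6, hi=7, mid=6, val=48
Step 4: lo=7, hi=7, mid=7, val=62

Found at index 7


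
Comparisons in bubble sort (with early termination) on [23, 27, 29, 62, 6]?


Algorithm: bubble sort (with early termination)
Input: [23, 27, 29, 62, 6]
Sorted: [6, 23, 27, 29, 62]

10


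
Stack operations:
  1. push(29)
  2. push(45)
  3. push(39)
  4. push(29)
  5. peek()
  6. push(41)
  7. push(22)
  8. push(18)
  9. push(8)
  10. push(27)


push(29) -> [29]
push(45) -> [29, 45]
push(39) -> [29, 45, 39]
push(29) -> [29, 45, 39, 29]
peek()->29
push(41) -> [29, 45, 39, 29, 41]
push(22) -> [29, 45, 39, 29, 41, 22]
push(18) -> [29, 45, 39, 29, 41, 22, 18]
push(8) -> [29, 45, 39, 29, 41, 22, 18, 8]
push(27) -> [29, 45, 39, 29, 41, 22, 18, 8, 27]

Final stack: [29, 45, 39, 29, 41, 22, 18, 8, 27]


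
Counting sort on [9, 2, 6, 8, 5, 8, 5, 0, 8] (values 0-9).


Input: [9, 2, 6, 8, 5, 8, 5, 0, 8]
Counts: [1, 0, 1, 0, 0, 2, 1, 0, 3, 1]

Sorted: [0, 2, 5, 5, 6, 8, 8, 8, 9]


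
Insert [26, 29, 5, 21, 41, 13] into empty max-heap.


Insert 26: [26]
Insert 29: [29, 26]
Insert 5: [29, 26, 5]
Insert 21: [29, 26, 5, 21]
Insert 41: [41, 29, 5, 21, 26]
Insert 13: [41, 29, 13, 21, 26, 5]

Final heap: [41, 29, 13, 21, 26, 5]


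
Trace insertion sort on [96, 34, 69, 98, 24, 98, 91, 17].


Initial: [96, 34, 69, 98, 24, 98, 91, 17]
Insert 34: [34, 96, 69, 98, 24, 98, 91, 17]
Insert 69: [34, 69, 96, 98, 24, 98, 91, 17]
Insert 98: [34, 69, 96, 98, 24, 98, 91, 17]
Insert 24: [24, 34, 69, 96, 98, 98, 91, 17]
Insert 98: [24, 34, 69, 96, 98, 98, 91, 17]
Insert 91: [24, 34, 69, 91, 96, 98, 98, 17]
Insert 17: [17, 24, 34, 69, 91, 96, 98, 98]

Sorted: [17, 24, 34, 69, 91, 96, 98, 98]


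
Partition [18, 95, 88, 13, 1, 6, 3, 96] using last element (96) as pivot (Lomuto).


Pivot: 96
  18 <= 96: advance i (no swap)
  95 <= 96: advance i (no swap)
  88 <= 96: advance i (no swap)
  13 <= 96: advance i (no swap)
  1 <= 96: advance i (no swap)
  6 <= 96: advance i (no swap)
  3 <= 96: advance i (no swap)
Place pivot at 7: [18, 95, 88, 13, 1, 6, 3, 96]

Partitioned: [18, 95, 88, 13, 1, 6, 3, 96]


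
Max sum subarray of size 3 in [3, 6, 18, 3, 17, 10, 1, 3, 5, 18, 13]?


[0:3]: 27
[1:4]: 27
[2:5]: 38
[3:6]: 30
[4:7]: 28
[5:8]: 14
[6:9]: 9
[7:10]: 26
[8:11]: 36

Max: 38 at [2:5]


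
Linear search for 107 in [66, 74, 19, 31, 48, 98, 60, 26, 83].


i=0: 66!=107
i=1: 74!=107
i=2: 19!=107
i=3: 31!=107
i=4: 48!=107
i=5: 98!=107
i=6: 60!=107
i=7: 26!=107
i=8: 83!=107

Not found, 9 comps


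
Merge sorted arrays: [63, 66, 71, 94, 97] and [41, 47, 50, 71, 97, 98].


Take 41 from B
Take 47 from B
Take 50 from B
Take 63 from A
Take 66 from A
Take 71 from A
Take 71 from B
Take 94 from A
Take 97 from A

Merged: [41, 47, 50, 63, 66, 71, 71, 94, 97, 97, 98]


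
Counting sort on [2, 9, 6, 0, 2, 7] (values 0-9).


Input: [2, 9, 6, 0, 2, 7]
Counts: [1, 0, 2, 0, 0, 0, 1, 1, 0, 1]

Sorted: [0, 2, 2, 6, 7, 9]


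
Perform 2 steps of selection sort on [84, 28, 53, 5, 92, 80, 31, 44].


Initial: [84, 28, 53, 5, 92, 80, 31, 44]
Step 1: min=5 at 3
  Swap: [5, 28, 53, 84, 92, 80, 31, 44]
Step 2: min=28 at 1
  Swap: [5, 28, 53, 84, 92, 80, 31, 44]

After 2 steps: [5, 28, 53, 84, 92, 80, 31, 44]


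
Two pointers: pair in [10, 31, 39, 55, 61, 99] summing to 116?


lo=0(10)+hi=5(99)=109
lo=1(31)+hi=5(99)=130
lo=1(31)+hi=4(61)=92
lo=2(39)+hi=4(61)=100
lo=3(55)+hi=4(61)=116

Yes: 55+61=116


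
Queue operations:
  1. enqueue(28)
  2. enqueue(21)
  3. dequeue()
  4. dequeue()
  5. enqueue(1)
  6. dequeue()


enqueue(28) -> [28]
enqueue(21) -> [28, 21]
dequeue()->28, [21]
dequeue()->21, []
enqueue(1) -> [1]
dequeue()->1, []

Final queue: []


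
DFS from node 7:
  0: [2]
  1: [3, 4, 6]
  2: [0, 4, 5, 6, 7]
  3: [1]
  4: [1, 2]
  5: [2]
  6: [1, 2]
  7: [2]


Visit 7, push [2]
Visit 2, push [6, 5, 4, 0]
Visit 0, push []
Visit 4, push [1]
Visit 1, push [6, 3]
Visit 3, push []
Visit 6, push []
Visit 5, push []

DFS order: [7, 2, 0, 4, 1, 3, 6, 5]


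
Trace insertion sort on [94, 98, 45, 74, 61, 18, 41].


Initial: [94, 98, 45, 74, 61, 18, 41]
Insert 98: [94, 98, 45, 74, 61, 18, 41]
Insert 45: [45, 94, 98, 74, 61, 18, 41]
Insert 74: [45, 74, 94, 98, 61, 18, 41]
Insert 61: [45, 61, 74, 94, 98, 18, 41]
Insert 18: [18, 45, 61, 74, 94, 98, 41]
Insert 41: [18, 41, 45, 61, 74, 94, 98]

Sorted: [18, 41, 45, 61, 74, 94, 98]


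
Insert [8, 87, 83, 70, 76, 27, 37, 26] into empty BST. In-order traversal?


Insert 8: root
Insert 87: R from 8
Insert 83: R from 8 -> L from 87
Insert 70: R from 8 -> L from 87 -> L from 83
Insert 76: R from 8 -> L from 87 -> L from 83 -> R from 70
Insert 27: R from 8 -> L from 87 -> L from 83 -> L from 70
Insert 37: R from 8 -> L from 87 -> L from 83 -> L from 70 -> R from 27
Insert 26: R from 8 -> L from 87 -> L from 83 -> L from 70 -> L from 27

In-order: [8, 26, 27, 37, 70, 76, 83, 87]


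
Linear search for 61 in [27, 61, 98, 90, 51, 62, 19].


i=0: 27!=61
i=1: 61==61 found!

Found at 1, 2 comps


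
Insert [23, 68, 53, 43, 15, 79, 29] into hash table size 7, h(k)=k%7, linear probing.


Insert 23: h=2 -> slot 2
Insert 68: h=5 -> slot 5
Insert 53: h=4 -> slot 4
Insert 43: h=1 -> slot 1
Insert 15: h=1, 2 probes -> slot 3
Insert 79: h=2, 4 probes -> slot 6
Insert 29: h=1, 6 probes -> slot 0

Table: [29, 43, 23, 15, 53, 68, 79]


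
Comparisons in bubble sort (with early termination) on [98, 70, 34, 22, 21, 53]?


Algorithm: bubble sort (with early termination)
Input: [98, 70, 34, 22, 21, 53]
Sorted: [21, 22, 34, 53, 70, 98]

15


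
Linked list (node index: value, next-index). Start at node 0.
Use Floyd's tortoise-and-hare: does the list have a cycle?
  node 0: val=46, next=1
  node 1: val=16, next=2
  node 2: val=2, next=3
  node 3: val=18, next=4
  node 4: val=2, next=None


Floyd's tortoise (slow, +1) and hare (fast, +2):
  init: slow=0, fast=0
  step 1: slow=1, fast=2
  step 2: slow=2, fast=4
  step 3: fast -> None, no cycle

Cycle: no


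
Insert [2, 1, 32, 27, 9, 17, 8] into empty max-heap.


Insert 2: [2]
Insert 1: [2, 1]
Insert 32: [32, 1, 2]
Insert 27: [32, 27, 2, 1]
Insert 9: [32, 27, 2, 1, 9]
Insert 17: [32, 27, 17, 1, 9, 2]
Insert 8: [32, 27, 17, 1, 9, 2, 8]

Final heap: [32, 27, 17, 1, 9, 2, 8]


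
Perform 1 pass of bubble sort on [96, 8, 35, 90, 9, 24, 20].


Initial: [96, 8, 35, 90, 9, 24, 20]
Pass 1: [8, 35, 90, 9, 24, 20, 96] (6 swaps)

After 1 pass: [8, 35, 90, 9, 24, 20, 96]


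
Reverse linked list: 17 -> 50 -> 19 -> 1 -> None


Step 1: curr=17, set curr.next=prev(None) | reversed so far: 17
Step 2: curr=50, set curr.next=prev(17) | reversed so far: 50 -> 17
Step 3: curr=19, set curr.next=prev(50) | reversed so far: 19 -> 50 -> 17
Step 4: curr=1, set curr.next=prev(19) | reversed so far: 1 -> 19 -> 50 -> 17

1 -> 19 -> 50 -> 17 -> None
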